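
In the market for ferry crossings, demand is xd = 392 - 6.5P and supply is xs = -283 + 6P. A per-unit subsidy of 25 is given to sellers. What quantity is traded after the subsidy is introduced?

Pre-subsidy: 392 - 6.5P = -283 + 6P gives P* = 54, x* = 41.
With the subsidy, sellers receive Ps = Pb + 25 for each unit, where Pb is the price buyers pay.
Supply in terms of Pb becomes xs = -283 + 6(Pb + 25) = -133 + 6Pb. Setting this equal to demand: 392 - 6.5Pb = -133 + 6Pb, so Pb = 42.
Sellers receive Ps = 42 + 25 = 67; x' = 392 − 6.5·42 = 119.

x' = 119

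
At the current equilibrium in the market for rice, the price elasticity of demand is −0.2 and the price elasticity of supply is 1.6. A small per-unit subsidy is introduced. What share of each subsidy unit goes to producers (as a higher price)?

Producer share = 1/9

For a small subsidy around the equilibrium, the benefit split depends on the relative slopes, which at a point are proportional to the elasticities.
Buyer share = εs/(εs + |εd|) = 1.6/(1.6 + 0.2) = 8/9; seller share = |εd|/(εs + |εd|) = 1/9.
So producers capture 1/9 of the subsidy.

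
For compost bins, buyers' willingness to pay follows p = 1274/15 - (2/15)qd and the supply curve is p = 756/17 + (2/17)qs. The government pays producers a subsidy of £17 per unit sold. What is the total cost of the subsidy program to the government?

Government cost = £3892.203125

Pre-subsidy: 1274/15 - (2/15)q = 756/17 + (2/17)q gives q* = 161.21875 and p* = 63.4375.
With the subsidy, sellers receive ps = pb + 17 for each unit, where pb is the price buyers pay.
On the curves, pb = 1274/15 - (2/15)q and ps = 756/17 + (2/17)q; the wedge ps − pb = 17 gives 756/17 + (2/17)q − (1274/15 - (2/15)q) = 17, so q' = 228.953125.
Then pb = 1274/15 − (2/15)·228.953125 = 54.40625 and ps = 756/17 + (2/17)·228.953125 = 71.40625.
Government outlay = subsidy × quantity = 17 × 228.953125 = 3892.203125.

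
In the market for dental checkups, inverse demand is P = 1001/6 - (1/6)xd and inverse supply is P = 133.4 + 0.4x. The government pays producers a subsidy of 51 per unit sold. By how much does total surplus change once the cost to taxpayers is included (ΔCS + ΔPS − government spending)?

Net change in total surplus = -2295

Pre-subsidy: 1001/6 - (1/6)x = 133.4 + 0.4x gives x* = 59 and P* = 157.
With the subsidy, sellers receive Ps = Pb + 51 for each unit, where Pb is the price buyers pay.
On the curves, Pb = 1001/6 - (1/6)x and Ps = 133.4 + 0.4x; the wedge Ps − Pb = 51 gives 133.4 + 0.4x − (1001/6 - (1/6)x) = 51, so x' = 149.
Then Pb = 1001/6 − (1/6)·149 = 142 and Ps = 133.4 + 0.4·149 = 193.
ΔCS = ½(59 + 149)(157 − 142) = 1560; ΔPS = ½(59 + 149)(193 − 157) = 3744.
Government spending = 51 × 149 = 7599.
Net change = 1560 + 3744 − 7599 = -2295. The loss equals the DWL triangle ½·51·90.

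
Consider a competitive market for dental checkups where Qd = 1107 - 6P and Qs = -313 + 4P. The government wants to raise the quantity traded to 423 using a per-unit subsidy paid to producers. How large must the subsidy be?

Required subsidy s = 70 per unit

At Q = 423, invert demand for the buyer price: Pb = (1107 − 423)/6 = 114; invert supply for the seller price: Ps = (423 − (-313))/4 = 184.
The subsidy must fill the gap: s = Ps − Pb = 184 − 114 = 70.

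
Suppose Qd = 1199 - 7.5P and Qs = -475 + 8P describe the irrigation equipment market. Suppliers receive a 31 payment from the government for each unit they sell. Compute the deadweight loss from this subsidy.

Pre-subsidy: 1199 - 7.5P = -475 + 8P gives P* = 108, Q* = 389.
With the subsidy, sellers receive Ps = Pb + 31 for each unit, where Pb is the price buyers pay.
Supply in terms of Pb becomes Qs = -475 + 8(Pb + 31) = -227 + 8Pb. Setting this equal to demand: 1199 - 7.5Pb = -227 + 8Pb, so Pb = 92.
Sellers receive Ps = 92 + 31 = 123; Q' = 1199 − 7.5·92 = 509.
The subsidy expands output by 509 − 389 = 120 past the efficient level; on those units the gap between marginal cost and willingness to pay runs from 0 up to 31.
DWL = ½ × 31 × 120 = 1860.

Deadweight loss = 1860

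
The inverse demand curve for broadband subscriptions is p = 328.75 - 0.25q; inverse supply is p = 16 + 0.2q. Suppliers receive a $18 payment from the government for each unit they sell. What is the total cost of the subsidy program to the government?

Pre-subsidy: 328.75 - 0.25q = 16 + 0.2q gives q* = 695 and p* = 155.
With the subsidy, sellers receive ps = pb + 18 for each unit, where pb is the price buyers pay.
On the curves, pb = 328.75 - 0.25q and ps = 16 + 0.2q; the wedge ps − pb = 18 gives 16 + 0.2q − (328.75 - 0.25q) = 18, so q' = 735.
Then pb = 328.75 − 0.25·735 = 145 and ps = 16 + 0.2·735 = 163.
Government outlay = subsidy × quantity = 18 × 735 = 13230.

Government cost = $13230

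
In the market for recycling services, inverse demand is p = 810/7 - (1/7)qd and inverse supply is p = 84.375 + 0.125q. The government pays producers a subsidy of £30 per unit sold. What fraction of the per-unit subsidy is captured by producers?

Pre-subsidy: 810/7 - (1/7)q = 84.375 + 0.125q gives q* = 117 and p* = 99.
With the subsidy, sellers receive ps = pb + 30 for each unit, where pb is the price buyers pay.
On the curves, pb = 810/7 - (1/7)q and ps = 84.375 + 0.125q; the wedge ps − pb = 30 gives 84.375 + 0.125q − (810/7 - (1/7)q) = 30, so q' = 229.
Then pb = 810/7 − (1/7)·229 = 83 and ps = 84.375 + 0.125·229 = 113.
Buyers' price falls by p* − pb = 99 − 83 = 16; sellers' price rises by ps − p* = 113 − 99 = 14.
So producers capture 14/30 = 7/15 of each unit of subsidy.

Producer share = 7/15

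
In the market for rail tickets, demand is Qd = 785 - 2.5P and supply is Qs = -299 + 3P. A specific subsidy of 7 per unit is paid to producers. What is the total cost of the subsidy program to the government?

Government cost = 23240/11

Pre-subsidy: 785 - 2.5P = -299 + 3P gives P* = 2168/11, Q* = 3215/11.
With the subsidy, sellers receive Ps = Pb + 7 for each unit, where Pb is the price buyers pay.
Supply in terms of Pb becomes Qs = -299 + 3(Pb + 7) = -278 + 3Pb. Setting this equal to demand: 785 - 2.5Pb = -278 + 3Pb, so Pb = 2126/11.
Sellers receive Ps = 2126/11 + 7 = 2203/11; Q' = 785 − 2.5·(2126/11) = 3320/11.
Government outlay = subsidy × quantity = 7 × 3320/11 = 23240/11.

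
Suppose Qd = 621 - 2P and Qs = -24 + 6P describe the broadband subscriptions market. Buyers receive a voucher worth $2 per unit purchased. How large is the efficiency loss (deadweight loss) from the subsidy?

Deadweight loss = $3

Pre-subsidy: 621 - 2P = -24 + 6P gives P* = 80.625, Q* = 459.75.
With the rebate, buyers effectively pay Pb = Ps − 2, where Ps is the price sellers receive.
Demand in terms of Ps becomes Qd = 621 − 2(Ps − 2) = 625 - 2Ps. Setting this equal to supply: 625 - 2Ps = -24 + 6Ps, so Ps = 81.125.
Buyers pay Pb = 81.125 − 2 = 79.125; Q' = -24 + 6·81.125 = 462.75.
The subsidy expands output by 462.75 − 459.75 = 3 past the efficient level; on those units the gap between marginal cost and willingness to pay runs from 0 up to 2.
DWL = ½ × 2 × 3 = 3.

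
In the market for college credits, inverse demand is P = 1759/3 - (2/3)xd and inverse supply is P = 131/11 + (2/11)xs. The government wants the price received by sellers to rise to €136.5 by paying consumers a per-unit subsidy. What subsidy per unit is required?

At a seller price of 136.5, quantity supplied is -65.5 + 5.5·136.5 = 685.25.
Buyers absorb 685.25 only when they pay Pb = 1759/3 − (2/3)·685.25 = 129.5.
s = Ps − Pb = 136.5 − 129.5 = 7.

Required subsidy s = €7 per unit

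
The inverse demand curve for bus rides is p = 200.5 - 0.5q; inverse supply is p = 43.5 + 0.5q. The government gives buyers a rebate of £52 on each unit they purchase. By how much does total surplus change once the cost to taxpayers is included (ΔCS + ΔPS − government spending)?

Net change in total surplus = -£1352

Pre-subsidy: 200.5 - 0.5q = 43.5 + 0.5q gives q* = 157 and p* = 122.
With the rebate, buyers effectively pay pb = ps − 52, where ps is the price sellers receive.
On the curves, pb = 200.5 - 0.5q and ps = 43.5 + 0.5q; the wedge ps − pb = 52 gives 43.5 + 0.5q − (200.5 - 0.5q) = 52, so q' = 209.
Then pb = 200.5 − 0.5·209 = 96 and ps = 43.5 + 0.5·209 = 148.
ΔCS = ½(157 + 209)(122 − 96) = 4758; ΔPS = ½(157 + 209)(148 − 122) = 4758.
Government spending = 52 × 209 = 10868.
Net change = 4758 + 4758 − 10868 = -1352. The loss equals the DWL triangle ½·52·52.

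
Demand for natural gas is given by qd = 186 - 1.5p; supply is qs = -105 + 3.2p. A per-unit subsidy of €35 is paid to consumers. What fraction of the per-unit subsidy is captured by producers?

Producer share = 15/47

Pre-subsidy: 186 - 1.5p = -105 + 3.2p gives p* = 2910/47, q* = 4377/47.
With the rebate, buyers effectively pay pb = ps − 35, where ps is the price sellers receive.
Demand in terms of ps becomes qd = 186 − 1.5(ps − 35) = 238.5 - 1.5ps. Setting this equal to supply: 238.5 - 1.5ps = -105 + 3.2ps, so ps = 3435/47.
Buyers pay pb = 3435/47 − 35 = 1790/47; q' = -105 + 3.2·(3435/47) = 6057/47.
Buyers' price falls by p* − pb = 2910/47 − 1790/47 = 1120/47; sellers' price rises by ps − p* = 3435/47 − 2910/47 = 525/47.
So producers capture (525/47)/35 = 15/47 of each unit of subsidy.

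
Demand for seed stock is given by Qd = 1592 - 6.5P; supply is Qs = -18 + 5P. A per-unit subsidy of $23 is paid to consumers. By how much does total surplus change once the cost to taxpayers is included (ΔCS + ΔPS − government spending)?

Pre-subsidy: 1592 - 6.5P = -18 + 5P gives P* = 140, Q* = 682.
With the rebate, buyers effectively pay Pb = Ps − 23, where Ps is the price sellers receive.
Demand in terms of Ps becomes Qd = 1592 − 6.5(Ps − 23) = 1741.5 - 6.5Ps. Setting this equal to supply: 1741.5 - 6.5Ps = -18 + 5Ps, so Ps = 153.
Buyers pay Pb = 153 − 23 = 130; Q' = -18 + 5·153 = 747.
ΔCS = ½(682 + 747)(140 − 130) = 7145; ΔPS = ½(682 + 747)(153 − 140) = 9288.5.
Government spending = 23 × 747 = 17181.
Net change = 7145 + 9288.5 − 17181 = -747.5. The loss equals the DWL triangle ½·23·65.

Net change in total surplus = -$747.5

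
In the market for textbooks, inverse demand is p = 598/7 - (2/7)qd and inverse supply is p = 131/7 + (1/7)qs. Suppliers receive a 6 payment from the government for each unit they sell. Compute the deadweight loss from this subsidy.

Pre-subsidy: 598/7 - (2/7)q = 131/7 + (1/7)q gives q* = 467/3 and p* = 860/21.
With the subsidy, sellers receive ps = pb + 6 for each unit, where pb is the price buyers pay.
On the curves, pb = 598/7 - (2/7)q and ps = 131/7 + (1/7)q; the wedge ps − pb = 6 gives 131/7 + (1/7)q − (598/7 - (2/7)q) = 6, so q' = 509/3.
Then pb = 598/7 − (2/7)·(509/3) = 776/21 and ps = 131/7 + (1/7)·(509/3) = 902/21.
The subsidy expands output by 509/3 − 467/3 = 14 past the efficient level; on those units the gap between marginal cost and willingness to pay runs from 0 up to 6.
DWL = ½ × 6 × 14 = 42.

Deadweight loss = 42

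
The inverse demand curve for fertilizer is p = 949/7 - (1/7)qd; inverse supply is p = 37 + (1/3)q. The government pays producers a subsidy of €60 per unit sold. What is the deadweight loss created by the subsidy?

Pre-subsidy: 949/7 - (1/7)q = 37 + (1/3)q gives q* = 207 and p* = 106.
With the subsidy, sellers receive ps = pb + 60 for each unit, where pb is the price buyers pay.
On the curves, pb = 949/7 - (1/7)q and ps = 37 + (1/3)q; the wedge ps − pb = 60 gives 37 + (1/3)q − (949/7 - (1/7)q) = 60, so q' = 333.
Then pb = 949/7 − (1/7)·333 = 88 and ps = 37 + (1/3)·333 = 148.
The subsidy expands output by 333 − 207 = 126 past the efficient level; on those units the gap between marginal cost and willingness to pay runs from 0 up to 60.
DWL = ½ × 60 × 126 = 3780.

Deadweight loss = €3780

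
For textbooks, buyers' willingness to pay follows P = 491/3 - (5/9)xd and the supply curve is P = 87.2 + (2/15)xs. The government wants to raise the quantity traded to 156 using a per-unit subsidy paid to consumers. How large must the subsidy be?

Required subsidy s = 31 per unit

At x = 156, from the demand curve buyers pay Pb = 491/3 − (5/9)·156 = 77; from the supply curve sellers need Ps = 87.2 + (2/15)·156 = 108.
The subsidy must fill the gap: s = Ps − Pb = 108 − 77 = 31.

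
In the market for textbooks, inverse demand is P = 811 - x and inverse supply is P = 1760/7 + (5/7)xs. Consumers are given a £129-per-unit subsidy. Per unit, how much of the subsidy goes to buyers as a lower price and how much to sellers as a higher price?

Pre-subsidy: 811 - x = 1760/7 + (5/7)x gives x* = 3917/12 and P* = 5815/12.
With the rebate, buyers effectively pay Pb = Ps − 129, where Ps is the price sellers receive.
On the curves, Pb = 811 - x and Ps = 1760/7 + (5/7)x; the wedge Ps − Pb = 129 gives 1760/7 + (5/7)x − (811 - x) = 129, so x' = 1205/3.
Then Pb = 811 − 1·(1205/3) = 1228/3 and Ps = 1760/7 + (5/7)·(1205/3) = 1615/3.
Buyers' price falls by P* − Pb = 5815/12 − 1228/3 = 75.25; sellers' price rises by Ps − P* = 1615/3 − 5815/12 = 53.75.

Buyers gain £75.25 per unit; sellers gain £53.75 per unit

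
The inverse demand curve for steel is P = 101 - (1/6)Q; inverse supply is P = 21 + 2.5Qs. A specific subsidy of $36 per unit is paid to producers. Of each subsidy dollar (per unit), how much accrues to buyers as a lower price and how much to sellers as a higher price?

Buyers gain $2.25 per unit; sellers gain $33.75 per unit

Pre-subsidy: 101 - (1/6)Q = 21 + 2.5Q gives Q* = 30 and P* = 96.
With the subsidy, sellers receive Ps = Pb + 36 for each unit, where Pb is the price buyers pay.
On the curves, Pb = 101 - (1/6)Q and Ps = 21 + 2.5Q; the wedge Ps − Pb = 36 gives 21 + 2.5Q − (101 - (1/6)Q) = 36, so Q' = 43.5.
Then Pb = 101 − (1/6)·43.5 = 93.75 and Ps = 21 + 2.5·43.5 = 129.75.
Buyers' price falls by P* − Pb = 96 − 93.75 = 2.25; sellers' price rises by Ps − P* = 129.75 − 96 = 33.75.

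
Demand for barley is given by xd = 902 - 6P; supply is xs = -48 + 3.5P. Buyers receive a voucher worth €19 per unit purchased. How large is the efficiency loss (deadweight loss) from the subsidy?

Pre-subsidy: 902 - 6P = -48 + 3.5P gives P* = 100, x* = 302.
With the rebate, buyers effectively pay Pb = Ps − 19, where Ps is the price sellers receive.
Demand in terms of Ps becomes xd = 902 − 6(Ps − 19) = 1016 - 6Ps. Setting this equal to supply: 1016 - 6Ps = -48 + 3.5Ps, so Ps = 112.
Buyers pay Pb = 112 − 19 = 93; x' = -48 + 3.5·112 = 344.
The subsidy expands output by 344 − 302 = 42 past the efficient level; on those units the gap between marginal cost and willingness to pay runs from 0 up to 19.
DWL = ½ × 19 × 42 = 399.

Deadweight loss = €399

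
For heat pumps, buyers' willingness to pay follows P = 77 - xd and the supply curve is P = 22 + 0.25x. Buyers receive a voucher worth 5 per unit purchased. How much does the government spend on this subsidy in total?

Government cost = 240

Pre-subsidy: 77 - x = 22 + 0.25x gives x* = 44 and P* = 33.
With the rebate, buyers effectively pay Pb = Ps − 5, where Ps is the price sellers receive.
On the curves, Pb = 77 - x and Ps = 22 + 0.25x; the wedge Ps − Pb = 5 gives 22 + 0.25x − (77 - x) = 5, so x' = 48.
Then Pb = 77 − 1·48 = 29 and Ps = 22 + 0.25·48 = 34.
Government outlay = subsidy × quantity = 5 × 48 = 240.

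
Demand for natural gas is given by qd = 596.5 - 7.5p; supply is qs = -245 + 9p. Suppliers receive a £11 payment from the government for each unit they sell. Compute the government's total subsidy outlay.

Pre-subsidy: 596.5 - 7.5p = -245 + 9p gives p* = 51, q* = 214.
With the subsidy, sellers receive ps = pb + 11 for each unit, where pb is the price buyers pay.
Supply in terms of pb becomes qs = -245 + 9(pb + 11) = -146 + 9pb. Setting this equal to demand: 596.5 - 7.5pb = -146 + 9pb, so pb = 45.
Sellers receive ps = 45 + 11 = 56; q' = 596.5 − 7.5·45 = 259.
Government outlay = subsidy × quantity = 11 × 259 = 2849.

Government cost = £2849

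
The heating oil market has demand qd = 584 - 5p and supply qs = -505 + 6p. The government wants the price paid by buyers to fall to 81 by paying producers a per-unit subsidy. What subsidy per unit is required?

At a buyer price of 81, quantity demanded is 584 − 5·81 = 179.
Sellers supply 179 only when they receive ps with -505 + 6·ps = 179, i.e. ps = 114.
s = ps − pb = 114 − 81 = 33.

Required subsidy s = 33 per unit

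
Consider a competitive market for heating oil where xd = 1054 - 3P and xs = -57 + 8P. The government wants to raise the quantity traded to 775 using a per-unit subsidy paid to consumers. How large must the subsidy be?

Required subsidy s = 11 per unit

At x = 775, invert demand for the buyer price: Pb = (1054 − 775)/3 = 93; invert supply for the seller price: Ps = (775 − (-57))/8 = 104.
The subsidy must fill the gap: s = Ps − Pb = 104 − 93 = 11.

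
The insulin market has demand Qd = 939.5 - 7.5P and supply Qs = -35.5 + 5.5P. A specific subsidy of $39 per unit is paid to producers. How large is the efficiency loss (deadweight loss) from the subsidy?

Pre-subsidy: 939.5 - 7.5P = -35.5 + 5.5P gives P* = 75, Q* = 377.
With the subsidy, sellers receive Ps = Pb + 39 for each unit, where Pb is the price buyers pay.
Supply in terms of Pb becomes Qs = -35.5 + 5.5(Pb + 39) = 179 + 5.5Pb. Setting this equal to demand: 939.5 - 7.5Pb = 179 + 5.5Pb, so Pb = 58.5.
Sellers receive Ps = 58.5 + 39 = 97.5; Q' = 939.5 − 7.5·58.5 = 500.75.
The subsidy expands output by 500.75 − 377 = 123.75 past the efficient level; on those units the gap between marginal cost and willingness to pay runs from 0 up to 39.
DWL = ½ × 39 × 123.75 = 2413.125.

Deadweight loss = $2413.125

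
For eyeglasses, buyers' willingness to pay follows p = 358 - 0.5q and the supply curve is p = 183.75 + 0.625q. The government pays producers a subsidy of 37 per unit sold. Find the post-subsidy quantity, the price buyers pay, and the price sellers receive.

q' = 1690/9; buyers pay 2377/9; sellers receive 2710/9

Pre-subsidy: 358 - 0.5q = 183.75 + 0.625q gives q* = 1394/9 and p* = 2525/9.
With the subsidy, sellers receive ps = pb + 37 for each unit, where pb is the price buyers pay.
On the curves, pb = 358 - 0.5q and ps = 183.75 + 0.625q; the wedge ps − pb = 37 gives 183.75 + 0.625q − (358 - 0.5q) = 37, so q' = 1690/9.
Then pb = 358 − 0.5·(1690/9) = 2377/9 and ps = 183.75 + 0.625·(1690/9) = 2710/9.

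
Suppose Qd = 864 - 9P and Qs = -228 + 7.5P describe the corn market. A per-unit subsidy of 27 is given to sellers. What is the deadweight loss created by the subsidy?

Pre-subsidy: 864 - 9P = -228 + 7.5P gives P* = 728/11, Q* = 2952/11.
With the subsidy, sellers receive Ps = Pb + 27 for each unit, where Pb is the price buyers pay.
Supply in terms of Pb becomes Qs = -228 + 7.5(Pb + 27) = -25.5 + 7.5Pb. Setting this equal to demand: 864 - 9Pb = -25.5 + 7.5Pb, so Pb = 593/11.
Sellers receive Ps = 593/11 + 27 = 890/11; Q' = 864 − 9·(593/11) = 4167/11.
The subsidy expands output by 4167/11 − 2952/11 = 1215/11 past the efficient level; on those units the gap between marginal cost and willingness to pay runs from 0 up to 27.
DWL = ½ × 27 × 1215/11 = 32805/22.

Deadweight loss = 32805/22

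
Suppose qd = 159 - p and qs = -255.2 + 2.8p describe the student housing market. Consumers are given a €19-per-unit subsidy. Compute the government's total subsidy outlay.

Pre-subsidy: 159 - p = -255.2 + 2.8p gives p* = 109, q* = 50.
With the rebate, buyers effectively pay pb = ps − 19, where ps is the price sellers receive.
Demand in terms of ps becomes qd = 159 − 1(ps − 19) = 178 - ps. Setting this equal to supply: 178 - ps = -255.2 + 2.8ps, so ps = 114.
Buyers pay pb = 114 − 19 = 95; q' = -255.2 + 2.8·114 = 64.
Government outlay = subsidy × quantity = 19 × 64 = 1216.

Government cost = €1216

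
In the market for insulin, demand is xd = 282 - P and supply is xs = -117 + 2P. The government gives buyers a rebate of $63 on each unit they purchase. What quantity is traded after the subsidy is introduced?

Pre-subsidy: 282 - P = -117 + 2P gives P* = 133, x* = 149.
With the rebate, buyers effectively pay Pb = Ps − 63, where Ps is the price sellers receive.
Demand in terms of Ps becomes xd = 282 − 1(Ps − 63) = 345 - Ps. Setting this equal to supply: 345 - Ps = -117 + 2Ps, so Ps = 154.
Buyers pay Pb = 154 − 63 = 91; x' = -117 + 2·154 = 191.

x' = 191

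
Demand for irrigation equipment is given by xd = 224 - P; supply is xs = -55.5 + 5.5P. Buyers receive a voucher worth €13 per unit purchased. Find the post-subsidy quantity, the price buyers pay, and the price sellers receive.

Pre-subsidy: 224 - P = -55.5 + 5.5P gives P* = 43, x* = 181.
With the rebate, buyers effectively pay Pb = Ps − 13, where Ps is the price sellers receive.
Demand in terms of Ps becomes xd = 224 − 1(Ps − 13) = 237 - Ps. Setting this equal to supply: 237 - Ps = -55.5 + 5.5Ps, so Ps = 45.
Buyers pay Pb = 45 − 13 = 32; x' = -55.5 + 5.5·45 = 192.

x' = 192; buyers pay €32; sellers receive €45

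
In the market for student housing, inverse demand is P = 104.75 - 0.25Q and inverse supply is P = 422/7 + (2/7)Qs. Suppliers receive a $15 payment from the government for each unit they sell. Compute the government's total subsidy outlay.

Pre-subsidy: 104.75 - 0.25Q = 422/7 + (2/7)Q gives Q* = 83 and P* = 84.
With the subsidy, sellers receive Ps = Pb + 15 for each unit, where Pb is the price buyers pay.
On the curves, Pb = 104.75 - 0.25Q and Ps = 422/7 + (2/7)Q; the wedge Ps − Pb = 15 gives 422/7 + (2/7)Q − (104.75 - 0.25Q) = 15, so Q' = 111.
Then Pb = 104.75 − 0.25·111 = 77 and Ps = 422/7 + (2/7)·111 = 92.
Government outlay = subsidy × quantity = 15 × 111 = 1665.

Government cost = $1665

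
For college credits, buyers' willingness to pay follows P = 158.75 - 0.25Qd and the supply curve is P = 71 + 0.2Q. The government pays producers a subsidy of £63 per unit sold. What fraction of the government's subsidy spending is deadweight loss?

Pre-subsidy: 158.75 - 0.25Q = 71 + 0.2Q gives Q* = 195 and P* = 110.
With the subsidy, sellers receive Ps = Pb + 63 for each unit, where Pb is the price buyers pay.
On the curves, Pb = 158.75 - 0.25Q and Ps = 71 + 0.2Q; the wedge Ps − Pb = 63 gives 71 + 0.2Q − (158.75 - 0.25Q) = 63, so Q' = 335.
Then Pb = 158.75 − 0.25·335 = 75 and Ps = 71 + 0.2·335 = 138.
ΔCS = ½(195 + 335)(110 − 75) = 9275; ΔPS = ½(195 + 335)(138 − 110) = 7420.
Government spending = 63 × 335 = 21105.
DWL = ½ × 63 × (335 − 195) = 4410; fraction = 4410 / 21105 = 14/67.

DWL / government spending = 14/67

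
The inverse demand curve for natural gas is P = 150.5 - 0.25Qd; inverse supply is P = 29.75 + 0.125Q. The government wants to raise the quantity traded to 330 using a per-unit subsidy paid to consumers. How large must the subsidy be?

Required subsidy s = 3 per unit

At Q = 330, from the demand curve buyers pay Pb = 150.5 − 0.25·330 = 68; from the supply curve sellers need Ps = 29.75 + 0.125·330 = 71.
The subsidy must fill the gap: s = Ps − Pb = 71 − 68 = 3.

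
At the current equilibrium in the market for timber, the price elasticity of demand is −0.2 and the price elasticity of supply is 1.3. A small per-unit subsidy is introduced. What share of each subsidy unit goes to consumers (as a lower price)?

Consumer share = 13/15

For a small subsidy around the equilibrium, the benefit split depends on the relative slopes, which at a point are proportional to the elasticities.
Buyer share = εs/(εs + |εd|) = 1.3/(1.3 + 0.2) = 13/15; seller share = |εd|/(εs + |εd|) = 2/15.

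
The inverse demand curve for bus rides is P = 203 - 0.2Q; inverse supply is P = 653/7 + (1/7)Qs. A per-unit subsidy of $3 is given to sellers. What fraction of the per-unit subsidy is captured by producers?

Pre-subsidy: 203 - 0.2Q = 653/7 + (1/7)Q gives Q* = 320 and P* = 139.
With the subsidy, sellers receive Ps = Pb + 3 for each unit, where Pb is the price buyers pay.
On the curves, Pb = 203 - 0.2Q and Ps = 653/7 + (1/7)Q; the wedge Ps − Pb = 3 gives 653/7 + (1/7)Q − (203 - 0.2Q) = 3, so Q' = 328.75.
Then Pb = 203 − 0.2·328.75 = 137.25 and Ps = 653/7 + (1/7)·328.75 = 140.25.
Buyers' price falls by P* − Pb = 139 − 137.25 = 1.75; sellers' price rises by Ps − P* = 140.25 − 139 = 1.25.
So producers capture 1.25/3 = 5/12 of each unit of subsidy.

Producer share = 5/12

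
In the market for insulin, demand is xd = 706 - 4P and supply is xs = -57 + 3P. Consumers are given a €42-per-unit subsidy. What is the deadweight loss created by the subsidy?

Pre-subsidy: 706 - 4P = -57 + 3P gives P* = 109, x* = 270.
With the rebate, buyers effectively pay Pb = Ps − 42, where Ps is the price sellers receive.
Demand in terms of Ps becomes xd = 706 − 4(Ps − 42) = 874 - 4Ps. Setting this equal to supply: 874 - 4Ps = -57 + 3Ps, so Ps = 133.
Buyers pay Pb = 133 − 42 = 91; x' = -57 + 3·133 = 342.
The subsidy expands output by 342 − 270 = 72 past the efficient level; on those units the gap between marginal cost and willingness to pay runs from 0 up to 42.
DWL = ½ × 42 × 72 = 1512.

Deadweight loss = €1512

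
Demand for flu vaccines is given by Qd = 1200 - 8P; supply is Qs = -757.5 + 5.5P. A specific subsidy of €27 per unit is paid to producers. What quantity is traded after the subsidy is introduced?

Pre-subsidy: 1200 - 8P = -757.5 + 5.5P gives P* = 145, Q* = 40.
With the subsidy, sellers receive Ps = Pb + 27 for each unit, where Pb is the price buyers pay.
Supply in terms of Pb becomes Qs = -757.5 + 5.5(Pb + 27) = -609 + 5.5Pb. Setting this equal to demand: 1200 - 8Pb = -609 + 5.5Pb, so Pb = 134.
Sellers receive Ps = 134 + 27 = 161; Q' = 1200 − 8·134 = 128.

Q' = 128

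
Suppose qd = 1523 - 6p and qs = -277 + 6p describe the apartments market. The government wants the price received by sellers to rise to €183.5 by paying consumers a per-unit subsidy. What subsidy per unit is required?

Required subsidy s = €67 per unit

At a seller price of 183.5, quantity supplied is -277 + 6·183.5 = 824.
Buyers absorb 824 only when they pay pb with 1523 − 6·pb = 824, i.e. pb = 116.5.
s = ps − pb = 183.5 − 116.5 = 67.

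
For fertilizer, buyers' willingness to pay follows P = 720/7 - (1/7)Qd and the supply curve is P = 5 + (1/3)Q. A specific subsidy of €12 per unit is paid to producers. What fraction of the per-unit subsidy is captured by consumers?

Consumer share = 0.3

Pre-subsidy: 720/7 - (1/7)Q = 5 + (1/3)Q gives Q* = 205.5 and P* = 73.5.
With the subsidy, sellers receive Ps = Pb + 12 for each unit, where Pb is the price buyers pay.
On the curves, Pb = 720/7 - (1/7)Q and Ps = 5 + (1/3)Q; the wedge Ps − Pb = 12 gives 5 + (1/3)Q − (720/7 - (1/7)Q) = 12, so Q' = 230.7.
Then Pb = 720/7 − (1/7)·230.7 = 69.9 and Ps = 5 + (1/3)·230.7 = 81.9.
Buyers' price falls by P* − Pb = 73.5 − 69.9 = 3.6; sellers' price rises by Ps − P* = 81.9 − 73.5 = 8.4.
So consumers capture 3.6/12 = 0.3 of each unit of subsidy.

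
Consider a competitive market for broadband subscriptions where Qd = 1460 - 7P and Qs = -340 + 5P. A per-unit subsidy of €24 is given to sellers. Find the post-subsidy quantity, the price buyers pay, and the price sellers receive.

Pre-subsidy: 1460 - 7P = -340 + 5P gives P* = 150, Q* = 410.
With the subsidy, sellers receive Ps = Pb + 24 for each unit, where Pb is the price buyers pay.
Supply in terms of Pb becomes Qs = -340 + 5(Pb + 24) = -220 + 5Pb. Setting this equal to demand: 1460 - 7Pb = -220 + 5Pb, so Pb = 140.
Sellers receive Ps = 140 + 24 = 164; Q' = 1460 − 7·140 = 480.

Q' = 480; buyers pay €140; sellers receive €164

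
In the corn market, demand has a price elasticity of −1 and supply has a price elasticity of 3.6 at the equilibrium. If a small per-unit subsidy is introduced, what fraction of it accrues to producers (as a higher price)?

Producer share = 5/23

For a small subsidy around the equilibrium, the benefit split depends on the relative slopes, which at a point are proportional to the elasticities.
Buyer share = εs/(εs + |εd|) = 3.6/(3.6 + 1) = 18/23; seller share = |εd|/(εs + |εd|) = 5/23.
So producers capture 5/23 of the subsidy.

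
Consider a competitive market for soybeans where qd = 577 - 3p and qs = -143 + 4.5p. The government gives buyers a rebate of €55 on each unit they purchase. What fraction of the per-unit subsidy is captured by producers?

Producer share = 0.4

Pre-subsidy: 577 - 3p = -143 + 4.5p gives p* = 96, q* = 289.
With the rebate, buyers effectively pay pb = ps − 55, where ps is the price sellers receive.
Demand in terms of ps becomes qd = 577 − 3(ps − 55) = 742 - 3ps. Setting this equal to supply: 742 - 3ps = -143 + 4.5ps, so ps = 118.
Buyers pay pb = 118 − 55 = 63; q' = -143 + 4.5·118 = 388.
Buyers' price falls by p* − pb = 96 − 63 = 33; sellers' price rises by ps − p* = 118 − 96 = 22.
So producers capture 22/55 = 0.4 of each unit of subsidy.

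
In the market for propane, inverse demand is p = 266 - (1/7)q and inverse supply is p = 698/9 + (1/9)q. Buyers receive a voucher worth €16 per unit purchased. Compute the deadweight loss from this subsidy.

Deadweight loss = €504

Pre-subsidy: 266 - (1/7)q = 698/9 + (1/9)q gives q* = 742 and p* = 160.
With the rebate, buyers effectively pay pb = ps − 16, where ps is the price sellers receive.
On the curves, pb = 266 - (1/7)q and ps = 698/9 + (1/9)q; the wedge ps − pb = 16 gives 698/9 + (1/9)q − (266 - (1/7)q) = 16, so q' = 805.
Then pb = 266 − (1/7)·805 = 151 and ps = 698/9 + (1/9)·805 = 167.
The subsidy expands output by 805 − 742 = 63 past the efficient level; on those units the gap between marginal cost and willingness to pay runs from 0 up to 16.
DWL = ½ × 16 × 63 = 504.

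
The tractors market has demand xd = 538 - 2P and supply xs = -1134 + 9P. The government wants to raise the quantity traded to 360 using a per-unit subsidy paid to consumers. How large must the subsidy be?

At x = 360, invert demand for the buyer price: Pb = (538 − 360)/2 = 89; invert supply for the seller price: Ps = (360 − (-1134))/9 = 166.
The subsidy must fill the gap: s = Ps − Pb = 166 − 89 = 77.

Required subsidy s = 77 per unit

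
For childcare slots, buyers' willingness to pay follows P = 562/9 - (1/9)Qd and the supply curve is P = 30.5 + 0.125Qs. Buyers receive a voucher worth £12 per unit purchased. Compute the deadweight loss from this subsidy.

Pre-subsidy: 562/9 - (1/9)Q = 30.5 + 0.125Q gives Q* = 2300/17 and P* = 806/17.
With the rebate, buyers effectively pay Pb = Ps − 12, where Ps is the price sellers receive.
On the curves, Pb = 562/9 - (1/9)Q and Ps = 30.5 + 0.125Q; the wedge Ps − Pb = 12 gives 30.5 + 0.125Q − (562/9 - (1/9)Q) = 12, so Q' = 3164/17.
Then Pb = 562/9 − (1/9)·(3164/17) = 710/17 and Ps = 30.5 + 0.125·(3164/17) = 914/17.
The subsidy expands output by 3164/17 − 2300/17 = 864/17 past the efficient level; on those units the gap between marginal cost and willingness to pay runs from 0 up to 12.
DWL = ½ × 12 × 864/17 = 5184/17.

Deadweight loss = 5184/17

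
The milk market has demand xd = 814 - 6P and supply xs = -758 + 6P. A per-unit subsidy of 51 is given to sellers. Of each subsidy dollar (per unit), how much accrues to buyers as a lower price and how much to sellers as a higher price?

Buyers gain 25.5 per unit; sellers gain 25.5 per unit

Pre-subsidy: 814 - 6P = -758 + 6P gives P* = 131, x* = 28.
With the subsidy, sellers receive Ps = Pb + 51 for each unit, where Pb is the price buyers pay.
Supply in terms of Pb becomes xs = -758 + 6(Pb + 51) = -452 + 6Pb. Setting this equal to demand: 814 - 6Pb = -452 + 6Pb, so Pb = 105.5.
Sellers receive Ps = 105.5 + 51 = 156.5; x' = 814 − 6·105.5 = 181.
Buyers' price falls by P* − Pb = 131 − 105.5 = 25.5; sellers' price rises by Ps − P* = 156.5 − 131 = 25.5.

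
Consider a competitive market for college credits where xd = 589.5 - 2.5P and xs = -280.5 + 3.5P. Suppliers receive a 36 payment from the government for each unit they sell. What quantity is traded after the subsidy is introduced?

x' = 279.5

Pre-subsidy: 589.5 - 2.5P = -280.5 + 3.5P gives P* = 145, x* = 227.
With the subsidy, sellers receive Ps = Pb + 36 for each unit, where Pb is the price buyers pay.
Supply in terms of Pb becomes xs = -280.5 + 3.5(Pb + 36) = -154.5 + 3.5Pb. Setting this equal to demand: 589.5 - 2.5Pb = -154.5 + 3.5Pb, so Pb = 124.
Sellers receive Ps = 124 + 36 = 160; x' = 589.5 − 2.5·124 = 279.5.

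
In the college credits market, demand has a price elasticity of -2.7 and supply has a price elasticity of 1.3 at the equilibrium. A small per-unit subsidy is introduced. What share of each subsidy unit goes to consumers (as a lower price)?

Consumer share = 0.325

For a small subsidy around the equilibrium, the benefit split depends on the relative slopes, which at a point are proportional to the elasticities.
Buyer share = εs/(εs + |εd|) = 1.3/(1.3 + 2.7) = 0.325; seller share = |εd|/(εs + |εd|) = 0.675.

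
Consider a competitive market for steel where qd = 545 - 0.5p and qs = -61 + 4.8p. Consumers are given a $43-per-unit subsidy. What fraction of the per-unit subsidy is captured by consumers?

Consumer share = 48/53

Pre-subsidy: 545 - 0.5p = -61 + 4.8p gives p* = 6060/53, q* = 25855/53.
With the rebate, buyers effectively pay pb = ps − 43, where ps is the price sellers receive.
Demand in terms of ps becomes qd = 545 − 0.5(ps − 43) = 566.5 - 0.5ps. Setting this equal to supply: 566.5 - 0.5ps = -61 + 4.8ps, so ps = 6275/53.
Buyers pay pb = 6275/53 − 43 = 3996/53; q' = -61 + 4.8·(6275/53) = 26887/53.
Buyers' price falls by p* − pb = 6060/53 − 3996/53 = 2064/53; sellers' price rises by ps − p* = 6275/53 − 6060/53 = 215/53.
So consumers capture (2064/53)/43 = 48/53 of each unit of subsidy.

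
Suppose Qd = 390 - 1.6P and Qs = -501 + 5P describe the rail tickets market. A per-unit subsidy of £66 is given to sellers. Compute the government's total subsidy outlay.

Government cost = £16764

Pre-subsidy: 390 - 1.6P = -501 + 5P gives P* = 135, Q* = 174.
With the subsidy, sellers receive Ps = Pb + 66 for each unit, where Pb is the price buyers pay.
Supply in terms of Pb becomes Qs = -501 + 5(Pb + 66) = -171 + 5Pb. Setting this equal to demand: 390 - 1.6Pb = -171 + 5Pb, so Pb = 85.
Sellers receive Ps = 85 + 66 = 151; Q' = 390 − 1.6·85 = 254.
Government outlay = subsidy × quantity = 66 × 254 = 16764.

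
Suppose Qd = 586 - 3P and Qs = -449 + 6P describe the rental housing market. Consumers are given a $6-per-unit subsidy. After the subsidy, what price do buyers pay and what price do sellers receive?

Pre-subsidy: 586 - 3P = -449 + 6P gives P* = 115, Q* = 241.
With the rebate, buyers effectively pay Pb = Ps − 6, where Ps is the price sellers receive.
Demand in terms of Ps becomes Qd = 586 − 3(Ps − 6) = 604 - 3Ps. Setting this equal to supply: 604 - 3Ps = -449 + 6Ps, so Ps = 117.
Buyers pay Pb = 117 − 6 = 111; Q' = -449 + 6·117 = 253.

Buyers pay $111; sellers receive $117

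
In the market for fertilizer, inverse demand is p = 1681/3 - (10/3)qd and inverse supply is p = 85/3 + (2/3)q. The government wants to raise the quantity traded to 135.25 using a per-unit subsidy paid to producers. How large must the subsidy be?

At q = 135.25, from the demand curve buyers pay pb = 1681/3 − (10/3)·135.25 = 109.5; from the supply curve sellers need ps = 85/3 + (2/3)·135.25 = 118.5.
The subsidy must fill the gap: s = ps − pb = 118.5 − 109.5 = 9.

Required subsidy s = 9 per unit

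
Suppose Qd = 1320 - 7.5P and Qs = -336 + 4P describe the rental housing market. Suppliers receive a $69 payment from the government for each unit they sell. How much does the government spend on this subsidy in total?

Pre-subsidy: 1320 - 7.5P = -336 + 4P gives P* = 144, Q* = 240.
With the subsidy, sellers receive Ps = Pb + 69 for each unit, where Pb is the price buyers pay.
Supply in terms of Pb becomes Qs = -336 + 4(Pb + 69) = -60 + 4Pb. Setting this equal to demand: 1320 - 7.5Pb = -60 + 4Pb, so Pb = 120.
Sellers receive Ps = 120 + 69 = 189; Q' = 1320 − 7.5·120 = 420.
Government outlay = subsidy × quantity = 69 × 420 = 28980.

Government cost = $28980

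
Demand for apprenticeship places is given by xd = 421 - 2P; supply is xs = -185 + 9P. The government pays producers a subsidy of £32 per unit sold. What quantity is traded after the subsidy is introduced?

Pre-subsidy: 421 - 2P = -185 + 9P gives P* = 606/11, x* = 3419/11.
With the subsidy, sellers receive Ps = Pb + 32 for each unit, where Pb is the price buyers pay.
Supply in terms of Pb becomes xs = -185 + 9(Pb + 32) = 103 + 9Pb. Setting this equal to demand: 421 - 2Pb = 103 + 9Pb, so Pb = 318/11.
Sellers receive Ps = 318/11 + 32 = 670/11; x' = 421 − 2·(318/11) = 3995/11.

x' = 3995/11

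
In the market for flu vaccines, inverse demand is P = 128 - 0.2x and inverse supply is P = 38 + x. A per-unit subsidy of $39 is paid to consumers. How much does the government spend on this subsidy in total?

Government cost = $4192.5

Pre-subsidy: 128 - 0.2x = 38 + x gives x* = 75 and P* = 113.
With the rebate, buyers effectively pay Pb = Ps − 39, where Ps is the price sellers receive.
On the curves, Pb = 128 - 0.2x and Ps = 38 + x; the wedge Ps − Pb = 39 gives 38 + x − (128 - 0.2x) = 39, so x' = 107.5.
Then Pb = 128 − 0.2·107.5 = 106.5 and Ps = 38 + 1·107.5 = 145.5.
Government outlay = subsidy × quantity = 39 × 107.5 = 4192.5.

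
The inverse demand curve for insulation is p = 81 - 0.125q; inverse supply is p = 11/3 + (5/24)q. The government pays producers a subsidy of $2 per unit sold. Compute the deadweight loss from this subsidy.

Pre-subsidy: 81 - 0.125q = 11/3 + (5/24)q gives q* = 232 and p* = 52.
With the subsidy, sellers receive ps = pb + 2 for each unit, where pb is the price buyers pay.
On the curves, pb = 81 - 0.125q and ps = 11/3 + (5/24)q; the wedge ps − pb = 2 gives 11/3 + (5/24)q − (81 - 0.125q) = 2, so q' = 238.
Then pb = 81 − 0.125·238 = 51.25 and ps = 11/3 + (5/24)·238 = 53.25.
The subsidy expands output by 238 − 232 = 6 past the efficient level; on those units the gap between marginal cost and willingness to pay runs from 0 up to 2.
DWL = ½ × 2 × 6 = 6.

Deadweight loss = $6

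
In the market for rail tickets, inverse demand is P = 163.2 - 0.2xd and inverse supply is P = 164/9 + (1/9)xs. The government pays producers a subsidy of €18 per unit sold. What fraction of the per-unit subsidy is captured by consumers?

Pre-subsidy: 163.2 - 0.2x = 164/9 + (1/9)x gives x* = 466 and P* = 70.
With the subsidy, sellers receive Ps = Pb + 18 for each unit, where Pb is the price buyers pay.
On the curves, Pb = 163.2 - 0.2x and Ps = 164/9 + (1/9)x; the wedge Ps − Pb = 18 gives 164/9 + (1/9)x − (163.2 - 0.2x) = 18, so x' = 3667/7.
Then Pb = 163.2 − 0.2·(3667/7) = 409/7 and Ps = 164/9 + (1/9)·(3667/7) = 535/7.
Buyers' price falls by P* − Pb = 70 − 409/7 = 81/7; sellers' price rises by Ps − P* = 535/7 − 70 = 45/7.
So consumers capture (81/7)/18 = 9/14 of each unit of subsidy.

Consumer share = 9/14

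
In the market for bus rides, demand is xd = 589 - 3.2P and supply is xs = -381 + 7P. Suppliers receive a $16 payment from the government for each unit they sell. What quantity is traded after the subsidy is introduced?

x' = 5437/17

Pre-subsidy: 589 - 3.2P = -381 + 7P gives P* = 4850/51, x* = 14519/51.
With the subsidy, sellers receive Ps = Pb + 16 for each unit, where Pb is the price buyers pay.
Supply in terms of Pb becomes xs = -381 + 7(Pb + 16) = -269 + 7Pb. Setting this equal to demand: 589 - 3.2Pb = -269 + 7Pb, so Pb = 1430/17.
Sellers receive Ps = 1430/17 + 16 = 1702/17; x' = 589 − 3.2·(1430/17) = 5437/17.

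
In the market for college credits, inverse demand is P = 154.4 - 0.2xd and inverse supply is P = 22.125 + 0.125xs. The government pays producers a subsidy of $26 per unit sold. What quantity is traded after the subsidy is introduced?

Pre-subsidy: 154.4 - 0.2x = 22.125 + 0.125x gives x* = 407 and P* = 73.
With the subsidy, sellers receive Ps = Pb + 26 for each unit, where Pb is the price buyers pay.
On the curves, Pb = 154.4 - 0.2x and Ps = 22.125 + 0.125x; the wedge Ps − Pb = 26 gives 22.125 + 0.125x − (154.4 - 0.2x) = 26, so x' = 487.
Then Pb = 154.4 − 0.2·487 = 57 and Ps = 22.125 + 0.125·487 = 83.

x' = 487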